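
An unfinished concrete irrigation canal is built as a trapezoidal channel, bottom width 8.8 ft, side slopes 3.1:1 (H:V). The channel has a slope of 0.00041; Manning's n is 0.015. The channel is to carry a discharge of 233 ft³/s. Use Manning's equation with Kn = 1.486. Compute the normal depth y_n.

y_n = 3.51 ft

Manning's equation rearranged: A R^(2/3) = nQ / (1.486·√S) = 0.015 × 233 / (1.486 × √0.00041) = 116.2.
Try y = 2.44 ft: A R^(2/3) = 55 — short.
Try y = 3.51 ft: A R^(2/3) = 116.2 — close enough.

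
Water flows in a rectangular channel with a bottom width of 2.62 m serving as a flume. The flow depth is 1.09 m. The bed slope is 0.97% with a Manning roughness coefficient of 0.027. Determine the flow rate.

Q = 7.37 m³/s

Flow area A = b·y = 2.62 × 1.09 = 2.856 m². Wetted perimeter P = b + 2y = 2.62 + 2×1.09 = 4.8 m.
Hydraulic radius R = A/P = 2.856/4.8 = 0.595 m.
Manning's equation: Q = (1/n) A R^(2/3) S^(1/2) = (1/0.027) × 2.856 × 0.595^(2/3) × 0.0097^(1/2) = 7.37 m³/s.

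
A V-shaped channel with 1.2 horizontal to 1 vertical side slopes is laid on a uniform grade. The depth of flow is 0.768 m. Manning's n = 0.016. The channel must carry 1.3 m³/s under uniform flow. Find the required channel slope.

For a triangular section with side slope z = 1.2: A = zy² = 1.2×0.768² = 0.7078 m²; P = 2y√(1+z²) = 2×0.768×1.562 = 2.399 m.
Hydraulic radius R = A/P = 0.7078/2.399 = 0.295 m.
From Manning's equation, S = [nQ / (1 A R^(2/3))]² = [0.016 × 1.3 / (1 × 0.7078 × 0.295^(2/3))]² = 0.0044.

S = 0.0044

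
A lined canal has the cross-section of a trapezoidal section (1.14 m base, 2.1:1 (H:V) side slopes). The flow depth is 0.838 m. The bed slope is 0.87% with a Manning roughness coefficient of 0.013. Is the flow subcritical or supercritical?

With bottom width b = 1.14 m and side slope z = 2.1: A = (b + zy)y = (1.14 + 2.1×0.838)×0.838 = 2.43 m²; P = b + 2y√(1+z²) = 1.14 + 2×0.838×2.326 = 5.038 m.
Hydraulic radius R = A/P = 2.43/5.038 = 0.4823 m.
V = (1/n) R^(2/3) √S = (1/0.013) × 0.4823^(2/3) × √0.0087 = 4.413 m/s. Hydraulic depth D_h = A/T = 2.43/4.66 = 0.5215 m.
Froude number Fr = V/√(g·D_h) = 4.413/√(9.81×0.5215) = 1.95, which is greater than 1, so the flow is supercritical.

supercritical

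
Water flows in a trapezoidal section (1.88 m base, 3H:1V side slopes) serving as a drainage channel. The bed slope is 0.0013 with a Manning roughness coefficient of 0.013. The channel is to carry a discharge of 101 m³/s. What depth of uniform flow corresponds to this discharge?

Manning's equation rearranged: A R^(2/3) = nQ / (1·√S) = 0.013 × 101 / (√0.0013) = 36.42.
Trying y = 3 m: A R^(2/3) = 44 — over.
Trying y = 2.78 m: A R^(2/3) = 36.56 — close enough.

y_n = 2.78 m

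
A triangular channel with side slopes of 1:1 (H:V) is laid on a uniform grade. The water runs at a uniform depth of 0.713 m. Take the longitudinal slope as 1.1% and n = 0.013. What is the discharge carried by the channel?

For a triangular section with side slope z = 1: A = zy² = 1×0.713² = 0.5084 m²; P = 2y√(1+z²) = 2×0.713×1.414 = 2.017 m.
Hydraulic radius R = A/P = 0.5084/2.017 = 0.2521 m.
Manning's equation: Q = (1/n) A R^(2/3) S^(1/2) = (1/0.013) × 0.5084 × 0.2521^(2/3) × 0.011^(1/2) = 1.64 m³/s.

Q = 1.64 m³/s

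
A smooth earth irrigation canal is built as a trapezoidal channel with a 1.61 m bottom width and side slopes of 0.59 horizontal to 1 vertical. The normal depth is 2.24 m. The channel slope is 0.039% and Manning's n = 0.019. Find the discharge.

Q = 6.66 m³/s

With bottom width b = 1.61 m and side slope z = 0.59: A = (b + zy)y = (1.61 + 0.59×2.24)×2.24 = 6.567 m²; P = b + 2y√(1+z²) = 1.61 + 2×2.24×1.161 = 6.812 m.
Hydraulic radius R = A/P = 6.567/6.812 = 0.9641 m.
Manning's equation: Q = (1/n) A R^(2/3) S^(1/2) = (1/0.019) × 6.567 × 0.9641^(2/3) × 0.00039^(1/2) = 6.66 m³/s.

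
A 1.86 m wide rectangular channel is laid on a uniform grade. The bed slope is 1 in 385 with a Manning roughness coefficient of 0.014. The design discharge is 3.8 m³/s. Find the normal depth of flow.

y_n = 0.934 m

Manning's equation rearranged: A R^(2/3) = nQ / (1·√S) = 0.014 × 3.8 / (√0.002597) = 1.044.
Trying y = 0.813 m: A R^(2/3) = 0.8665 — short.
Trying y = 0.934 m: A R^(2/3) = 1.044 — matches.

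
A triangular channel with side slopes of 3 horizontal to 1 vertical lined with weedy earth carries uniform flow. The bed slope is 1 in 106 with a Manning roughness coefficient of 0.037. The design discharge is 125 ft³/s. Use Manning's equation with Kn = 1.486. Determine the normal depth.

Manning's equation rearranged: A R^(2/3) = nQ / (1.486·√S) = 0.037 × 125 / (1.486 × √0.009434) = 32.04.
At y = 3.25 ft: A R^(2/3) = 42.29 — over.
At y = 2.27 ft: A R^(2/3) = 16.24 — short.
At y = 2.93 ft: A R^(2/3) = 32.07 — ≈ 32.04.

y_n = 2.93 ft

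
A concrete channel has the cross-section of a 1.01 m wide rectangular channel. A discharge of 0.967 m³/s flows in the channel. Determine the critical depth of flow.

y_c = 0.454 m

For a rectangular channel, critical depth y_c = (q²/g)^(1/3) where q = Q/b = 0.967/1.01 = 0.9574 m²/s.
So y_c = (0.9574²/9.81)^(1/3) = 0.454 m.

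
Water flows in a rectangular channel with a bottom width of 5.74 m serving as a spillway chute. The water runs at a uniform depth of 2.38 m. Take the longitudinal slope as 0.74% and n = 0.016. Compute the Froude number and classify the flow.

supercritical

Flow area A = b·y = 5.74 × 2.38 = 13.66 m². Wetted perimeter P = b + 2y = 5.74 + 2×2.38 = 10.5 m.
Hydraulic radius R = A/P = 13.66/10.5 = 1.301 m.
V = (1/n) R^(2/3) √S = (1/0.016) × 1.301^(2/3) × √0.0074 = 6.408 m/s. Hydraulic depth D_h = A/T = 13.66/5.74 = 2.38 m.
Froude number Fr = V/√(g·D_h) = 6.408/√(9.81×2.38) = 1.33, which is greater than 1, so the flow is supercritical.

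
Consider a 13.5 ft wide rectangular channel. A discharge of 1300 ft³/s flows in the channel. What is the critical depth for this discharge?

y_c = 6.6 ft

For a rectangular channel, critical depth y_c = (q²/g)^(1/3) where q = Q/b = 1300/13.5 = 96.3 ft²/s.
So y_c = (96.3²/32.2)^(1/3) = 6.6 ft.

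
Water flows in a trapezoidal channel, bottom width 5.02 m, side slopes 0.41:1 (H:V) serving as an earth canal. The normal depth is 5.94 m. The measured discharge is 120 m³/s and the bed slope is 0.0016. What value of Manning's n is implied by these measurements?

With bottom width b = 5.02 m and side slope z = 0.41: A = (b + zy)y = (5.02 + 0.41×5.94)×5.94 = 44.29 m²; P = b + 2y√(1+z²) = 5.02 + 2×5.94×1.081 = 17.86 m.
Hydraulic radius R = A/P = 44.29/17.86 = 2.48 m.
Rearranging Manning's equation: n = (1/Q) A R^(2/3) S^(1/2) = (1/120) × 44.29 × 2.48^(2/3) × √0.0016 = 0.027.

n = 0.027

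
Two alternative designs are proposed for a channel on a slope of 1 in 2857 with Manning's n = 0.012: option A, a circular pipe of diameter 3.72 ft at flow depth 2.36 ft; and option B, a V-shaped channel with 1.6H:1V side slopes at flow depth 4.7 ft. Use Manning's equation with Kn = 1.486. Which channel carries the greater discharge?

Channel A: For a circular section of diameter D = 3.72 ft at depth y = 2.36 ft, the central angle is θ = 2 arccos(1 − 2y/D) = 3.686 rad. Then A = (D²/8)(θ − sin θ) = 7.272 ft² and P = Dθ/2 = 6.856 ft. Hydraulic radius R = A/P = 7.272/6.856 = 1.061 ft. Q_A = (1.486/0.012)·7.272·1.061^(2/3)·√0.00035 = 17.52 ft³/s.
Channel B: For a triangular section with side slope z = 1.6: A = zy² = 1.6×4.7² = 35.34 ft²; P = 2y√(1+z²) = 2×4.7×1.887 = 17.74 ft. Hydraulic radius R = A/P = 35.34/17.74 = 1.993 ft. Q_B = (1.486/0.012)·35.34·1.993^(2/3)·√0.00035 = 129.7 ft³/s.
Q_A = 17.52 ft³/s vs Q_B = 129.7 ft³/s, so channel B carries more.

channel B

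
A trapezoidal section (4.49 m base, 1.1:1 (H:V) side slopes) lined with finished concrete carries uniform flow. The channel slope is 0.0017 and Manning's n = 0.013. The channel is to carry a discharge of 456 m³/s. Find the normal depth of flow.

Manning's equation rearranged: A R^(2/3) = nQ / (1·√S) = 0.013 × 456 / (√0.0017) = 143.8.
Trying y = 6.8 m: A R^(2/3) = 180.2 — over.
Trying y = 4.21 m: A R^(2/3) = 66.09 — short.
Trying y = 6.12 m: A R^(2/3) = 143.7 — ≈ 143.8.

y_n = 6.12 m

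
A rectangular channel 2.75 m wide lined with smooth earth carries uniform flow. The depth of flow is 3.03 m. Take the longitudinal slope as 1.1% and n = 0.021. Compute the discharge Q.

Q = 40.1 m³/s

Flow area A = b·y = 2.75 × 3.03 = 8.332 m². Wetted perimeter P = b + 2y = 2.75 + 2×3.03 = 8.81 m.
Hydraulic radius R = A/P = 8.332/8.81 = 0.9458 m.
Manning's equation: Q = (1/n) A R^(2/3) S^(1/2) = (1/0.021) × 8.332 × 0.9458^(2/3) × 0.011^(1/2) = 40.1 m³/s.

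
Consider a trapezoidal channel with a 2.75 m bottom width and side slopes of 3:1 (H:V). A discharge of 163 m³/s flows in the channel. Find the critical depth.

y_c = 3.17 m

At critical depth, Q² T / (g A³) = 1, i.e. A³/T = Q²/g = 163²/9.81 = 2708.
Trying y = 3.78 m: A³/T = 5941 — too large.
Trying y = 2.85 m: A³/T = 1683 — too small.
Trying y = 3.17 m: A³/T = 2696 — matches.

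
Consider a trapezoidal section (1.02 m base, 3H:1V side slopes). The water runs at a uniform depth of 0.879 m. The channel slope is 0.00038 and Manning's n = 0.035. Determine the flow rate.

With bottom width b = 1.02 m and side slope z = 3: A = (b + zy)y = (1.02 + 3×0.879)×0.879 = 3.215 m²; P = b + 2y√(1+z²) = 1.02 + 2×0.879×3.162 = 6.579 m.
Hydraulic radius R = A/P = 3.215/6.579 = 0.4886 m.
Manning's equation: Q = (1/n) A R^(2/3) S^(1/2) = (1/0.035) × 3.215 × 0.4886^(2/3) × 0.00038^(1/2) = 1.11 m³/s.

Q = 1.11 m³/s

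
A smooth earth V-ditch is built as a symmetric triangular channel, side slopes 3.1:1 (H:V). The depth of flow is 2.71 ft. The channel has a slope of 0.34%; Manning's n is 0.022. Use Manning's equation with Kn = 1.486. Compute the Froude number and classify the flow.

For a triangular section with side slope z = 3.1: A = zy² = 3.1×2.71² = 22.77 ft²; P = 2y√(1+z²) = 2×2.71×3.257 = 17.65 ft.
Hydraulic radius R = A/P = 22.77/17.65 = 1.29 ft.
V = (1.486/n) R^(2/3) √S = (1.486/0.022) × 1.29^(2/3) × √0.0034 = 4.666 ft/s. Hydraulic depth D_h = A/T = 22.77/16.8 = 1.355 ft.
Froude number Fr = V/√(g·D_h) = 4.666/√(32.2×1.355) = 0.706, which is less than 1, so the flow is subcritical.

subcritical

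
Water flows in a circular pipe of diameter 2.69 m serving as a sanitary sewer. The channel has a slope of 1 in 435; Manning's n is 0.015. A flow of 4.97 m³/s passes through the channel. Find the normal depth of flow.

y_n = 1.11 m

Manning's equation rearranged: A R^(2/3) = nQ / (1·√S) = 0.015 × 4.97 / (√0.002299) = 1.555.
Trying y = 0.858 m: A R^(2/3) = 0.9614 — too small.
Trying y = 1.11 m: A R^(2/3) = 1.556 — close enough.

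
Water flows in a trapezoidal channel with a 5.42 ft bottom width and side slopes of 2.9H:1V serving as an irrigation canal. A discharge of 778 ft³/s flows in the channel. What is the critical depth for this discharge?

y_c = 4.53 ft

At critical depth, Q² T / (g A³) = 1, i.e. A³/T = Q²/g = 778²/32.2 = 18800.
Try y = 5.21 ft: A³/T = 34330 — high.
Try y = 4.53 ft: A³/T = 18740 — matches.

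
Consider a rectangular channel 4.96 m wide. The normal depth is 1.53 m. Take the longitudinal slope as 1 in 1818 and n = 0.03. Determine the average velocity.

V = 0.753 m/s

Flow area A = b·y = 4.96 × 1.53 = 7.589 m². Wetted perimeter P = b + 2y = 4.96 + 2×1.53 = 8.02 m.
Hydraulic radius R = A/P = 7.589/8.02 = 0.9462 m.
From Manning's equation, V = (1/n) R^(2/3) S^(1/2) = (1/0.03) × 0.9462^(2/3) × 0.0005501^(1/2) = 0.753 m/s.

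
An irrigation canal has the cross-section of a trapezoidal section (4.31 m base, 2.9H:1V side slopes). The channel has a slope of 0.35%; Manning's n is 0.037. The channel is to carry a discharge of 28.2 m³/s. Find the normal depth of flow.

y_n = 1.76 m

Manning's equation rearranged: A R^(2/3) = nQ / (1·√S) = 0.037 × 28.2 / (√0.0035) = 17.64.
Trying y = 1.4 m: A R^(2/3) = 10.99 — low.
Trying y = 1.76 m: A R^(2/3) = 17.62 — matches.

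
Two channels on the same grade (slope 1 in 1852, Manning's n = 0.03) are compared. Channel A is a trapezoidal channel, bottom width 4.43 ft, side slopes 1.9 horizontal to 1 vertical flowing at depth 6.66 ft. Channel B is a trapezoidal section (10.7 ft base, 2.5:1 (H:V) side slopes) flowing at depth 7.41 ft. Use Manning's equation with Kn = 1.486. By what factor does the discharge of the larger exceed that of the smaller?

2.2

Channel A: With bottom width b = 4.43 ft and side slope z = 1.9: A = (b + zy)y = (4.43 + 1.9×6.66)×6.66 = 113.8 ft²; P = b + 2y√(1+z²) = 4.43 + 2×6.66×2.147 = 33.03 ft. Hydraulic radius R = A/P = 113.8/33.03 = 3.445 ft. Q_A = (1.486/0.03)·113.8·3.445^(2/3)·√0.00054 = 298.7 ft³/s.
Channel B: With bottom width b = 10.7 ft and side slope z = 2.5: A = (b + zy)y = (10.7 + 2.5×7.41)×7.41 = 216.6 ft²; P = b + 2y√(1+z²) = 10.7 + 2×7.41×2.693 = 50.6 ft. Hydraulic radius R = A/P = 216.6/50.6 = 4.279 ft. Q_B = (1.486/0.03)·216.6·4.279^(2/3)·√0.00054 = 657 ft³/s.
The larger discharge is 657 ft³/s and the smaller is 298.7 ft³/s; the ratio is 2.2.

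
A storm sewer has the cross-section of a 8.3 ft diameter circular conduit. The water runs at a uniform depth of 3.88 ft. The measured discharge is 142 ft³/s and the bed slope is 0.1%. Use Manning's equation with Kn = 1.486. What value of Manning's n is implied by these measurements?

n = 0.013

For a circular section of diameter D = 8.3 ft at depth y = 3.88 ft, the central angle is θ = 2 arccos(1 − 2y/D) = 3.011 rad. Then A = (D²/8)(θ − sin θ) = 24.81 ft² and P = Dθ/2 = 12.5 ft.
Hydraulic radius R = A/P = 24.81/12.5 = 1.986 ft.
Rearranging Manning's equation: n = (1.486/Q) A R^(2/3) S^(1/2) = (1.486/142) × 24.81 × 1.986^(2/3) × √0.001 = 0.013.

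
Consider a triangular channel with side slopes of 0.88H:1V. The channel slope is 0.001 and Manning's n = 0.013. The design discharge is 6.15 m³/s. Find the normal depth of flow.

Manning's equation rearranged: A R^(2/3) = nQ / (1·√S) = 0.013 × 6.15 / (√0.001) = 2.528.
Trying y = 2.46 m: A R^(2/3) = 4.637 — over.
Trying y = 1.37 m: A R^(2/3) = 0.9735 — short.
Trying y = 1.96 m: A R^(2/3) = 2.53 — close enough.

y_n = 1.96 m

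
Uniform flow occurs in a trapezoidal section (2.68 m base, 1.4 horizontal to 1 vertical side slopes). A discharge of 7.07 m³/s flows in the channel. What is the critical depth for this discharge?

y_c = 0.774 m

At critical depth, Q² T / (g A³) = 1, i.e. A³/T = Q²/g = 7.07²/9.81 = 5.095.
Try y = 0.658 m: A³/T = 2.942 — low.
Try y = 0.917 m: A³/T = 9.151 — high.
Try y = 0.774 m: A³/T = 5.1 — matches.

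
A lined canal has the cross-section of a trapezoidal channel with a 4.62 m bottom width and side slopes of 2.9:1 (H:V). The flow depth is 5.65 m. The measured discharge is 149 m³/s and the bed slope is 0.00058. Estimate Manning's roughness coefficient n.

With bottom width b = 4.62 m and side slope z = 2.9: A = (b + zy)y = (4.62 + 2.9×5.65)×5.65 = 118.7 m²; P = b + 2y√(1+z²) = 4.62 + 2×5.65×3.068 = 39.28 m.
Hydraulic radius R = A/P = 118.7/39.28 = 3.021 m.
Rearranging Manning's equation: n = (1/Q) A R^(2/3) S^(1/2) = (1/149) × 118.7 × 3.021^(2/3) × √0.00058 = 0.0401.

n = 0.0401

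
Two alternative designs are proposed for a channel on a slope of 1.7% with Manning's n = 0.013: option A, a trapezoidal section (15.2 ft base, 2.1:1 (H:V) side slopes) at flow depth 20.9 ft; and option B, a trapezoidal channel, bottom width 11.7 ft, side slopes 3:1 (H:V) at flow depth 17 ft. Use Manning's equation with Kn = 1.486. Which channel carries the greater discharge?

Channel A: With bottom width b = 15.2 ft and side slope z = 2.1: A = (b + zy)y = (15.2 + 2.1×20.9)×20.9 = 1235 ft²; P = b + 2y√(1+z²) = 15.2 + 2×20.9×2.326 = 112.4 ft. Hydraulic radius R = A/P = 1235/112.4 = 10.98 ft. Q_A = (1.486/0.013)·1235·10.98^(2/3)·√0.017 = 90960 ft³/s.
Channel B: With bottom width b = 11.7 ft and side slope z = 3: A = (b + zy)y = (11.7 + 3×17)×17 = 1066 ft²; P = b + 2y√(1+z²) = 11.7 + 2×17×3.162 = 119.2 ft. Hydraulic radius R = A/P = 1066/119.2 = 8.941 ft. Q_B = (1.486/0.013)·1066·8.941^(2/3)·√0.017 = 68430 ft³/s.
Q_A = 90960 ft³/s vs Q_B = 68430 ft³/s, so channel A carries more.

channel A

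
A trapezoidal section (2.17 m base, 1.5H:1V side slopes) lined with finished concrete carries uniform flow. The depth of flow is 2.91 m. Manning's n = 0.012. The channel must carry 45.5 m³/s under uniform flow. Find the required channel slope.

With bottom width b = 2.17 m and side slope z = 1.5: A = (b + zy)y = (2.17 + 1.5×2.91)×2.91 = 19.02 m²; P = b + 2y√(1+z²) = 2.17 + 2×2.91×1.803 = 12.66 m.
Hydraulic radius R = A/P = 19.02/12.66 = 1.502 m.
From Manning's equation, S = [nQ / (1 A R^(2/3))]² = [0.012 × 45.5 / (1 × 19.02 × 1.502^(2/3))]² = 0.000479.

S = 0.000479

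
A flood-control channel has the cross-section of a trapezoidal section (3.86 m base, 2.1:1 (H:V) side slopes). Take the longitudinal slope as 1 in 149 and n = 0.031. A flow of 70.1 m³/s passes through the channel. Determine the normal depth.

y_n = 2.38 m

Manning's equation rearranged: A R^(2/3) = nQ / (1·√S) = 0.031 × 70.1 / (√0.006711) = 26.53.
Try y = 2.98 m: A R^(2/3) = 42.97 — too large.
Try y = 1.71 m: A R^(2/3) = 13.4 — too small.
Try y = 2.38 m: A R^(2/3) = 26.53 — close enough.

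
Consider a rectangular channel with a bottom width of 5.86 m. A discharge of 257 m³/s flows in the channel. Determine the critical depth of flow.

For a rectangular channel, critical depth y_c = (q²/g)^(1/3) where q = Q/b = 257/5.86 = 43.86 m²/s.
So y_c = (43.86²/9.81)^(1/3) = 5.81 m.

y_c = 5.81 m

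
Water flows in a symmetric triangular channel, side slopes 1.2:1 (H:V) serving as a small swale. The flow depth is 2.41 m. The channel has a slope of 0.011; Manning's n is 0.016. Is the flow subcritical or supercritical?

supercritical

For a triangular section with side slope z = 1.2: A = zy² = 1.2×2.41² = 6.97 m²; P = 2y√(1+z²) = 2×2.41×1.562 = 7.529 m.
Hydraulic radius R = A/P = 6.97/7.529 = 0.9257 m.
V = (1/n) R^(2/3) √S = (1/0.016) × 0.9257^(2/3) × √0.011 = 6.226 m/s. Hydraulic depth D_h = A/T = 6.97/5.784 = 1.205 m.
Froude number Fr = V/√(g·D_h) = 6.226/√(9.81×1.205) = 1.81, which is greater than 1, so the flow is supercritical.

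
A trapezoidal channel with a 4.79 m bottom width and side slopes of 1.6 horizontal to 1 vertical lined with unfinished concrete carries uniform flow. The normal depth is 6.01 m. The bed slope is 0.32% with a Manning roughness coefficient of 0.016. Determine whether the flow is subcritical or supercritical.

With bottom width b = 4.79 m and side slope z = 1.6: A = (b + zy)y = (4.79 + 1.6×6.01)×6.01 = 86.58 m²; P = b + 2y√(1+z²) = 4.79 + 2×6.01×1.887 = 27.47 m.
Hydraulic radius R = A/P = 86.58/27.47 = 3.152 m.
V = (1/n) R^(2/3) √S = (1/0.016) × 3.152^(2/3) × √0.0032 = 7.6 m/s. Hydraulic depth D_h = A/T = 86.58/24.02 = 3.604 m.
Froude number Fr = V/√(g·D_h) = 7.6/√(9.81×3.604) = 1.28, which is greater than 1, so the flow is supercritical.

supercritical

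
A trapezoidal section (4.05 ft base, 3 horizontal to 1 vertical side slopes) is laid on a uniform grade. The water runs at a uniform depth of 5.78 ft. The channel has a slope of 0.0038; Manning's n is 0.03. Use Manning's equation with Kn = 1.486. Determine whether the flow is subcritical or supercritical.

subcritical

With bottom width b = 4.05 ft and side slope z = 3: A = (b + zy)y = (4.05 + 3×5.78)×5.78 = 123.6 ft²; P = b + 2y√(1+z²) = 4.05 + 2×5.78×3.162 = 40.61 ft.
Hydraulic radius R = A/P = 123.6/40.61 = 3.045 ft.
V = (1.486/n) R^(2/3) √S = (1.486/0.03) × 3.045^(2/3) × √0.0038 = 6.414 ft/s. Hydraulic depth D_h = A/T = 123.6/38.73 = 3.192 ft.
Froude number Fr = V/√(g·D_h) = 6.414/√(32.2×3.192) = 0.633, which is less than 1, so the flow is subcritical.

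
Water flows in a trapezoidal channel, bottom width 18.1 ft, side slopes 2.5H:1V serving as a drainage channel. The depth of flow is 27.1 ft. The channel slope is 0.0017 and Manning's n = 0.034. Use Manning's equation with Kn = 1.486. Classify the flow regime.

With bottom width b = 18.1 ft and side slope z = 2.5: A = (b + zy)y = (18.1 + 2.5×27.1)×27.1 = 2327 ft²; P = b + 2y√(1+z²) = 18.1 + 2×27.1×2.693 = 164 ft.
Hydraulic radius R = A/P = 2327/164 = 14.18 ft.
V = (1.486/n) R^(2/3) √S = (1.486/0.034) × 14.18^(2/3) × √0.0017 = 10.56 ft/s. Hydraulic depth D_h = A/T = 2327/153.6 = 15.15 ft.
Froude number Fr = V/√(g·D_h) = 10.56/√(32.2×15.15) = 0.478, which is less than 1, so the flow is subcritical.

subcritical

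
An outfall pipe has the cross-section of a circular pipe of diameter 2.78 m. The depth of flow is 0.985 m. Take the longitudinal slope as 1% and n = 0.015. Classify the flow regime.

For a circular section of diameter D = 2.78 m at depth y = 0.985 m, the central angle is θ = 2 arccos(1 − 2y/D) = 2.55 rad. Then A = (D²/8)(θ − sin θ) = 1.925 m² and P = Dθ/2 = 3.545 m.
Hydraulic radius R = A/P = 1.925/3.545 = 0.5431 m.
V = (1/n) R^(2/3) √S = (1/0.015) × 0.5431^(2/3) × √0.01 = 4.438 m/s. Hydraulic depth D_h = A/T = 1.925/2.659 = 0.7239 m.
Froude number Fr = V/√(g·D_h) = 4.438/√(9.81×0.7239) = 1.67, which is greater than 1, so the flow is supercritical.

supercritical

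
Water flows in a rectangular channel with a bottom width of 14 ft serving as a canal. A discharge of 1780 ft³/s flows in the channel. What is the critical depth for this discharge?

For a rectangular channel, critical depth y_c = (q²/g)^(1/3) where q = Q/b = 1780/14 = 127.1 ft²/s.
So y_c = (127.1²/32.2)^(1/3) = 7.95 ft.

y_c = 7.95 ft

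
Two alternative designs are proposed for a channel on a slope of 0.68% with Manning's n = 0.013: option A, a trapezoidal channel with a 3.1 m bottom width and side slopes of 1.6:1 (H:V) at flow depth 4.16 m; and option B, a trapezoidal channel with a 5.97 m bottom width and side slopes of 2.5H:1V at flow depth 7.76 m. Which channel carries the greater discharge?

Channel A: With bottom width b = 3.1 m and side slope z = 1.6: A = (b + zy)y = (3.1 + 1.6×4.16)×4.16 = 40.58 m²; P = b + 2y√(1+z²) = 3.1 + 2×4.16×1.887 = 18.8 m. Hydraulic radius R = A/P = 40.58/18.8 = 2.159 m. Q_A = (1/0.013)·40.58·2.159^(2/3)·√0.0068 = 430 m³/s.
Channel B: With bottom width b = 5.97 m and side slope z = 2.5: A = (b + zy)y = (5.97 + 2.5×7.76)×7.76 = 196.9 m²; P = b + 2y√(1+z²) = 5.97 + 2×7.76×2.693 = 47.76 m. Hydraulic radius R = A/P = 196.9/47.76 = 4.122 m. Q_B = (1/0.013)·196.9·4.122^(2/3)·√0.0068 = 3211 m³/s.
Q_A = 430 m³/s vs Q_B = 3211 m³/s, so channel B carries more.

channel B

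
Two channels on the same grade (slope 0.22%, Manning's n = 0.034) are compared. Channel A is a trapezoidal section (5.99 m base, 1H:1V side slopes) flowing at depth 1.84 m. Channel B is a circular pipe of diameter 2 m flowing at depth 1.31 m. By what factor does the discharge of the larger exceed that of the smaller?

Channel A: With bottom width b = 5.99 m and side slope z = 1: A = (b + zy)y = (5.99 + 1×1.84)×1.84 = 14.41 m²; P = b + 2y√(1+z²) = 5.99 + 2×1.84×1.414 = 11.19 m. Hydraulic radius R = A/P = 14.41/11.19 = 1.287 m. Q_A = (1/0.034)·14.41·1.287^(2/3)·√0.0022 = 23.52 m³/s.
Channel B: For a circular section of diameter D = 2 m at depth y = 1.31 m, the central angle is θ = 2 arccos(1 − 2y/D) = 3.772 rad. Then A = (D²/8)(θ − sin θ) = 2.181 m² and P = Dθ/2 = 3.772 m. Hydraulic radius R = A/P = 2.181/3.772 = 0.5781 m. Q_B = (1/0.034)·2.181·0.5781^(2/3)·√0.0022 = 2.088 m³/s.
The larger discharge is 23.52 m³/s and the smaller is 2.088 m³/s; the ratio is 11.3.

11.3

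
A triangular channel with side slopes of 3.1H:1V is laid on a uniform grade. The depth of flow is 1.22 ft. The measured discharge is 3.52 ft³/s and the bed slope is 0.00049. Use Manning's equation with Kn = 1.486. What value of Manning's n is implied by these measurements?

n = 0.03

For a triangular section with side slope z = 3.1: A = zy² = 3.1×1.22² = 4.614 ft²; P = 2y√(1+z²) = 2×1.22×3.257 = 7.948 ft.
Hydraulic radius R = A/P = 4.614/7.948 = 0.5805 ft.
Rearranging Manning's equation: n = (1.486/Q) A R^(2/3) S^(1/2) = (1.486/3.52) × 4.614 × 0.5805^(2/3) × √0.00049 = 0.03.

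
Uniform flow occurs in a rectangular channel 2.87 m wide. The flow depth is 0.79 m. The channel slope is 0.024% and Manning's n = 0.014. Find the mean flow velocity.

V = 0.706 m/s

Flow area A = b·y = 2.87 × 0.79 = 2.267 m². Wetted perimeter P = b + 2y = 2.87 + 2×0.79 = 4.45 m.
Hydraulic radius R = A/P = 2.267/4.45 = 0.5095 m.
From Manning's equation, V = (1/n) R^(2/3) S^(1/2) = (1/0.014) × 0.5095^(2/3) × 0.00024^(1/2) = 0.706 m/s.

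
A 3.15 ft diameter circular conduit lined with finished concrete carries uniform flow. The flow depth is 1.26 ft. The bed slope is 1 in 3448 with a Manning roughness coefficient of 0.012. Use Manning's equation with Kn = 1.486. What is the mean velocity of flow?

V = 1.62 ft/s

For a circular section of diameter D = 3.15 ft at depth y = 1.26 ft, the central angle is θ = 2 arccos(1 − 2y/D) = 2.739 rad. Then A = (D²/8)(θ − sin θ) = 2.911 ft² and P = Dθ/2 = 4.314 ft.
Hydraulic radius R = A/P = 2.911/4.314 = 0.6748 ft.
From Manning's equation, V = (1.486/n) R^(2/3) S^(1/2) = (1.486/0.012) × 0.6748^(2/3) × 0.00029^(1/2) = 1.62 ft/s.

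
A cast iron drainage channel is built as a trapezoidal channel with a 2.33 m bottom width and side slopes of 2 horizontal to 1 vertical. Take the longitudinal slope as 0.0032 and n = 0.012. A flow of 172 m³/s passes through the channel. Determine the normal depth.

Manning's equation rearranged: A R^(2/3) = nQ / (1·√S) = 0.012 × 172 / (√0.0032) = 36.49.
Trying y = 3.96 m: A R^(2/3) = 64.98 — too large.
Trying y = 2.15 m: A R^(2/3) = 16.04 — too small.
Trying y = 3.09 m: A R^(2/3) = 36.4 — matches.

y_n = 3.09 m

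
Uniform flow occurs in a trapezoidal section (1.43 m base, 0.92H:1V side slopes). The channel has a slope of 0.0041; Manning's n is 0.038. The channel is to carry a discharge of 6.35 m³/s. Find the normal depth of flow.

y_n = 1.55 m

Manning's equation rearranged: A R^(2/3) = nQ / (1·√S) = 0.038 × 6.35 / (√0.0041) = 3.768.
At y = 1.77 m: A R^(2/3) = 4.924 — too large.
At y = 1.32 m: A R^(2/3) = 2.741 — too small.
At y = 1.55 m: A R^(2/3) = 3.766 — ≈ 3.768.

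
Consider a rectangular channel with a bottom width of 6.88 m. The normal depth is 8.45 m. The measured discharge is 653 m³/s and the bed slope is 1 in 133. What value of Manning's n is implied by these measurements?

n = 0.014

Flow area A = b·y = 6.88 × 8.45 = 58.14 m². Wetted perimeter P = b + 2y = 6.88 + 2×8.45 = 23.78 m.
Hydraulic radius R = A/P = 58.14/23.78 = 2.445 m.
Rearranging Manning's equation: n = (1/Q) A R^(2/3) S^(1/2) = (1/653) × 58.14 × 2.445^(2/3) × √0.007519 = 0.014.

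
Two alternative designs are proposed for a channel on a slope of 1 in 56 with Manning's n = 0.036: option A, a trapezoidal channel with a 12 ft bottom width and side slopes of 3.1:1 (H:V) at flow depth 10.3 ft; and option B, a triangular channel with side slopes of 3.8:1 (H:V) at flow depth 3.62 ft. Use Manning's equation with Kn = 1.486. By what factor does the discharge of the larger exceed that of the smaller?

20

Channel A: With bottom width b = 12 ft and side slope z = 3.1: A = (b + zy)y = (12 + 3.1×10.3)×10.3 = 452.5 ft²; P = b + 2y√(1+z²) = 12 + 2×10.3×3.257 = 79.1 ft. Hydraulic radius R = A/P = 452.5/79.1 = 5.72 ft. Q_A = (1.486/0.036)·452.5·5.72^(2/3)·√0.01786 = 7983 ft³/s.
Channel B: For a triangular section with side slope z = 3.8: A = zy² = 3.8×3.62² = 49.8 ft²; P = 2y√(1+z²) = 2×3.62×3.929 = 28.45 ft. Hydraulic radius R = A/P = 49.8/28.45 = 1.75 ft. Q_B = (1.486/0.036)·49.8·1.75^(2/3)·√0.01786 = 398.9 ft³/s.
The larger discharge is 7983 ft³/s and the smaller is 398.9 ft³/s; the ratio is 20.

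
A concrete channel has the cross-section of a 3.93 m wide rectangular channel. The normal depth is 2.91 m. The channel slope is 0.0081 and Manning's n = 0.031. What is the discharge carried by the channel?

Q = 36.9 m³/s

Flow area A = b·y = 3.93 × 2.91 = 11.44 m². Wetted perimeter P = b + 2y = 3.93 + 2×2.91 = 9.75 m.
Hydraulic radius R = A/P = 11.44/9.75 = 1.173 m.
Manning's equation: Q = (1/n) A R^(2/3) S^(1/2) = (1/0.031) × 11.44 × 1.173^(2/3) × 0.0081^(1/2) = 36.9 m³/s.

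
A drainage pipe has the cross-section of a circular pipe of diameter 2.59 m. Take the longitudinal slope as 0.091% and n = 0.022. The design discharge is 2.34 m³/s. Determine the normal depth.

y_n = 1.19 m

Manning's equation rearranged: A R^(2/3) = nQ / (1·√S) = 0.022 × 2.34 / (√0.00091) = 1.707.
At y = 0.957 m: A R^(2/3) = 1.148 — too small.
At y = 1.36 m: A R^(2/3) = 2.141 — too large.
At y = 1.19 m: A R^(2/3) = 1.704 — close enough.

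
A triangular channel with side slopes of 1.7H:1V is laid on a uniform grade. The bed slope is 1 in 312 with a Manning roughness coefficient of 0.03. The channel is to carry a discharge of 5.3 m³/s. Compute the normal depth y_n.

Manning's equation rearranged: A R^(2/3) = nQ / (1·√S) = 0.03 × 5.3 / (√0.003205) = 2.808.
Try y = 1.65 m: A R^(2/3) = 3.687 — too large.
Try y = 1.49 m: A R^(2/3) = 2.809 — ≈ 2.808.

y_n = 1.49 m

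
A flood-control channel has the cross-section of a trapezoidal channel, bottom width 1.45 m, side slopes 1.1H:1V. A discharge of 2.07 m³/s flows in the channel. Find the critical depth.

y_c = 0.516 m

At critical depth, Q² T / (g A³) = 1, i.e. A³/T = Q²/g = 2.07²/9.81 = 0.4368.
At y = 0.42 m: A³/T = 0.2181 — too small.
At y = 0.606 m: A³/T = 0.7582 — too large.
At y = 0.516 m: A³/T = 0.4365 — ≈ 0.4368.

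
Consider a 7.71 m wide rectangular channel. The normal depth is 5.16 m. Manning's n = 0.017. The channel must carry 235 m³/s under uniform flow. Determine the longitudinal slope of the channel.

Flow area A = b·y = 7.71 × 5.16 = 39.78 m². Wetted perimeter P = b + 2y = 7.71 + 2×5.16 = 18.03 m.
Hydraulic radius R = A/P = 39.78/18.03 = 2.207 m.
From Manning's equation, S = [nQ / (1 A R^(2/3))]² = [0.017 × 235 / (1 × 39.78 × 2.207^(2/3))]² = 0.00351.

S = 0.00351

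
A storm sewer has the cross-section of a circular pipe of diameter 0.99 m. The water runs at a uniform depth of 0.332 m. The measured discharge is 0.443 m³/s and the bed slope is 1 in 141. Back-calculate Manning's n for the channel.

n = 0.014

For a circular section of diameter D = 0.99 m at depth y = 0.332 m, the central angle is θ = 2 arccos(1 − 2y/D) = 2.47 rad. Then A = (D²/8)(θ − sin θ) = 0.2265 m² and P = Dθ/2 = 1.223 m.
Hydraulic radius R = A/P = 0.2265/1.223 = 0.1852 m.
Rearranging Manning's equation: n = (1/Q) A R^(2/3) S^(1/2) = (1/0.443) × 0.2265 × 0.1852^(2/3) × √0.007092 = 0.014.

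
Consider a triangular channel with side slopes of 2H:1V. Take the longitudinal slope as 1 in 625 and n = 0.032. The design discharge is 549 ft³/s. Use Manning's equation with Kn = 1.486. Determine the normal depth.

y_n = 7.96 ft

Manning's equation rearranged: A R^(2/3) = nQ / (1.486·√S) = 0.032 × 549 / (1.486 × √0.0016) = 295.6.
Trying y = 9.86 ft: A R^(2/3) = 522.9 — over.
Trying y = 6.37 ft: A R^(2/3) = 163.1 — short.
Trying y = 7.96 ft: A R^(2/3) = 295.4 — close enough.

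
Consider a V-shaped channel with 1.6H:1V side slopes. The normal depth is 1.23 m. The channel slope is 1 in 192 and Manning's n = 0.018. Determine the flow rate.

Q = 6.29 m³/s

For a triangular section with side slope z = 1.6: A = zy² = 1.6×1.23² = 2.421 m²; P = 2y√(1+z²) = 2×1.23×1.887 = 4.642 m.
Hydraulic radius R = A/P = 2.421/4.642 = 0.5215 m.
Manning's equation: Q = (1/n) A R^(2/3) S^(1/2) = (1/0.018) × 2.421 × 0.5215^(2/3) × 0.005208^(1/2) = 6.29 m³/s.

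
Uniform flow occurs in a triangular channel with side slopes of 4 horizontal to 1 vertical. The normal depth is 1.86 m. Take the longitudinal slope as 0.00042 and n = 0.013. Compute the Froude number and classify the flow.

For a triangular section with side slope z = 4: A = zy² = 4×1.86² = 13.84 m²; P = 2y√(1+z²) = 2×1.86×4.123 = 15.34 m.
Hydraulic radius R = A/P = 13.84/15.34 = 0.9022 m.
V = (1/n) R^(2/3) √S = (1/0.013) × 0.9022^(2/3) × √0.00042 = 1.472 m/s. Hydraulic depth D_h = A/T = 13.84/14.88 = 0.93 m.
Froude number Fr = V/√(g·D_h) = 1.472/√(9.81×0.93) = 0.487, which is less than 1, so the flow is subcritical.

subcritical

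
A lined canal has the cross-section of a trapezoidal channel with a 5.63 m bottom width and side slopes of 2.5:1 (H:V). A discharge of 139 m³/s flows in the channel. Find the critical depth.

At critical depth, Q² T / (g A³) = 1, i.e. A³/T = Q²/g = 139²/9.81 = 1970.
Try y = 3.27 m: A³/T = 4185 — high.
Try y = 2.27 m: A³/T = 995.3 — low.
Try y = 2.71 m: A³/T = 1981 — ≈ 1970.

y_c = 2.71 m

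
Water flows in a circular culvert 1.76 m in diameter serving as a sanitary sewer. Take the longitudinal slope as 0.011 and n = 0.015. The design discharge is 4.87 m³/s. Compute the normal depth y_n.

Manning's equation rearranged: A R^(2/3) = nQ / (1·√S) = 0.015 × 4.87 / (√0.011) = 0.6965.
At y = 1.07 m: A R^(2/3) = 0.9647 — over.
At y = 0.653 m: A R^(2/3) = 0.4128 — short.
At y = 0.875 m: A R^(2/3) = 0.6969 — ≈ 0.6965.

y_n = 0.875 m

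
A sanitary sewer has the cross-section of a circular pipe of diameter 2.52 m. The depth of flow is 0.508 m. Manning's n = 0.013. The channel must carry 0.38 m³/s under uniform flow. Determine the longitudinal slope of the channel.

For a circular section of diameter D = 2.52 m at depth y = 0.508 m, the central angle is θ = 2 arccos(1 − 2y/D) = 1.863 rad. Then A = (D²/8)(θ − sin θ) = 0.7182 m² and P = Dθ/2 = 2.347 m.
Hydraulic radius R = A/P = 0.7182/2.347 = 0.306 m.
From Manning's equation, S = [nQ / (1 A R^(2/3))]² = [0.013 × 0.38 / (1 × 0.7182 × 0.306^(2/3))]² = 0.000229.

S = 0.000229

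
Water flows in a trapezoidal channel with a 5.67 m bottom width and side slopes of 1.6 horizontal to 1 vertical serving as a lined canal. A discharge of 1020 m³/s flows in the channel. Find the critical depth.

y_c = 8.05 m

At critical depth, Q² T / (g A³) = 1, i.e. A³/T = Q²/g = 1020²/9.81 = 106100.
At y = 9.52 m: A³/T = 218100 — over.
At y = 6.44 m: A³/T = 41430 — short.
At y = 8.05 m: A³/T = 105900 — close enough.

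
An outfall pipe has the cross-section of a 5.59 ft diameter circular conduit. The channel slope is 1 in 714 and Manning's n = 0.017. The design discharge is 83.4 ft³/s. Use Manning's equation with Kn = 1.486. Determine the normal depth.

y_n = 3.89 ft

Manning's equation rearranged: A R^(2/3) = nQ / (1.486·√S) = 0.017 × 83.4 / (1.486 × √0.001401) = 25.49.
Try y = 3.42 ft: A R^(2/3) = 21.23 — too small.
Try y = 4.72 ft: A R^(2/3) = 31.45 — too large.
Try y = 3.89 ft: A R^(2/3) = 25.49 — matches.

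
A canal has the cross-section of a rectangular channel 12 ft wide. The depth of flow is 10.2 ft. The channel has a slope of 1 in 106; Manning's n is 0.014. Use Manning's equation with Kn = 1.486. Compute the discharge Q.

Flow area A = b·y = 12 × 10.2 = 122.4 ft². Wetted perimeter P = b + 2y = 12 + 2×10.2 = 32.4 ft.
Hydraulic radius R = A/P = 122.4/32.4 = 3.778 ft.
Manning's equation: Q = (1.486/n) A R^(2/3) S^(1/2) = (1.486/0.014) × 122.4 × 3.778^(2/3) × 0.009434^(1/2) = 3060 ft³/s.

Q = 3060 ft³/s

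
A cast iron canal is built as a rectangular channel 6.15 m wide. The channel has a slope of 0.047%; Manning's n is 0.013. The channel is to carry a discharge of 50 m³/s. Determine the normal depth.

Manning's equation rearranged: A R^(2/3) = nQ / (1·√S) = 0.013 × 50 / (√0.00047) = 29.98.
Trying y = 3.84 m: A R^(2/3) = 33.74 — too large.
Trying y = 2.59 m: A R^(2/3) = 19.99 — too small.
Trying y = 3.51 m: A R^(2/3) = 30.01 — matches.

y_n = 3.51 m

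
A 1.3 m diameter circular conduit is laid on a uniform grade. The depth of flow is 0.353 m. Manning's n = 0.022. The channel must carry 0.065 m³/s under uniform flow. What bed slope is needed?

For a circular section of diameter D = 1.3 m at depth y = 0.353 m, the central angle is θ = 2 arccos(1 − 2y/D) = 2.193 rad. Then A = (D²/8)(θ − sin θ) = 0.2915 m² and P = Dθ/2 = 1.425 m.
Hydraulic radius R = A/P = 0.2915/1.425 = 0.2045 m.
From Manning's equation, S = [nQ / (1 A R^(2/3))]² = [0.022 × 0.065 / (1 × 0.2915 × 0.2045^(2/3))]² = 0.0002.

S = 0.0002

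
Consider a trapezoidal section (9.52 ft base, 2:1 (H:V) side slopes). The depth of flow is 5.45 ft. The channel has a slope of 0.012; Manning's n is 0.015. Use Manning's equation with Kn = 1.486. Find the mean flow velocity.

With bottom width b = 9.52 ft and side slope z = 2: A = (b + zy)y = (9.52 + 2×5.45)×5.45 = 111.3 ft²; P = b + 2y√(1+z²) = 9.52 + 2×5.45×2.236 = 33.89 ft.
Hydraulic radius R = A/P = 111.3/33.89 = 3.284 ft.
From Manning's equation, V = (1.486/n) R^(2/3) S^(1/2) = (1.486/0.015) × 3.284^(2/3) × 0.012^(1/2) = 24 ft/s.

V = 24 ft/s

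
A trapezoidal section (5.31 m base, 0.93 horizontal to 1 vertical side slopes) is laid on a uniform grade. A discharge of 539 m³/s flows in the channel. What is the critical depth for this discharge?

y_c = 6.92 m

At critical depth, Q² T / (g A³) = 1, i.e. A³/T = Q²/g = 539²/9.81 = 29610.
Trying y = 5.6 m: A³/T = 12990 — low.
Trying y = 8.74 m: A³/T = 75120 — high.
Trying y = 6.92 m: A³/T = 29530 — matches.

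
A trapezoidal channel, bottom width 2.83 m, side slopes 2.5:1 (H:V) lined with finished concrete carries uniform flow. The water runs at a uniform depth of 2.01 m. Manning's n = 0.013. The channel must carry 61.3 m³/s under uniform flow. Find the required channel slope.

With bottom width b = 2.83 m and side slope z = 2.5: A = (b + zy)y = (2.83 + 2.5×2.01)×2.01 = 15.79 m²; P = b + 2y√(1+z²) = 2.83 + 2×2.01×2.693 = 13.65 m.
Hydraulic radius R = A/P = 15.79/13.65 = 1.156 m.
From Manning's equation, S = [nQ / (1 A R^(2/3))]² = [0.013 × 61.3 / (1 × 15.79 × 1.156^(2/3))]² = 0.0021.

S = 0.0021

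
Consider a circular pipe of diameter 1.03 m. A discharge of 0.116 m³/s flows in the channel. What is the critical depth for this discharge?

y_c = 0.186 m

At critical depth, Q² T / (g A³) = 1, i.e. A³/T = Q²/g = 0.116²/9.81 = 0.001372.
At y = 0.219 m: A³/T = 0.002575 — too large.
At y = 0.159 m: A³/T = 0.0007328 — too small.
At y = 0.186 m: A³/T = 0.001358 — ≈ 0.001372.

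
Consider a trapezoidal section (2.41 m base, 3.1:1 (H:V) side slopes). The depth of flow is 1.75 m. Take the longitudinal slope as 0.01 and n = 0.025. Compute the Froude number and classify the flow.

supercritical

With bottom width b = 2.41 m and side slope z = 3.1: A = (b + zy)y = (2.41 + 3.1×1.75)×1.75 = 13.71 m²; P = b + 2y√(1+z²) = 2.41 + 2×1.75×3.257 = 13.81 m.
Hydraulic radius R = A/P = 13.71/13.81 = 0.9928 m.
V = (1/n) R^(2/3) √S = (1/0.025) × 0.9928^(2/3) × √0.01 = 3.981 m/s. Hydraulic depth D_h = A/T = 13.71/13.26 = 1.034 m.
Froude number Fr = V/√(g·D_h) = 3.981/√(9.81×1.034) = 1.25, which is greater than 1, so the flow is supercritical.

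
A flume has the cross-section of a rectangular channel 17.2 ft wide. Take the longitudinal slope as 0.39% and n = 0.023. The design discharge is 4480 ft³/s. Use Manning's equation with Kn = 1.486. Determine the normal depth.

y_n = 19.6 ft

Manning's equation rearranged: A R^(2/3) = nQ / (1.486·√S) = 0.023 × 4480 / (1.486 × √0.0039) = 1110.
Try y = 23.6 ft: A R^(2/3) = 1385 — too large.
Try y = 16.5 ft: A R^(2/3) = 900.6 — too small.
Try y = 19.6 ft: A R^(2/3) = 1110 — matches.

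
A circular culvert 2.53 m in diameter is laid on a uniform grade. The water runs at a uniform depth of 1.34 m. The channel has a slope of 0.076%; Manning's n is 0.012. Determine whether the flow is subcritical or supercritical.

subcritical

For a circular section of diameter D = 2.53 m at depth y = 1.34 m, the central angle is θ = 2 arccos(1 − 2y/D) = 3.26 rad. Then A = (D²/8)(θ − sin θ) = 2.703 m² and P = Dθ/2 = 4.124 m.
Hydraulic radius R = A/P = 2.703/4.124 = 0.6555 m.
V = (1/n) R^(2/3) √S = (1/0.012) × 0.6555^(2/3) × √0.00076 = 1.734 m/s. Hydraulic depth D_h = A/T = 2.703/2.526 = 1.07 m.
Froude number Fr = V/√(g·D_h) = 1.734/√(9.81×1.07) = 0.535, which is less than 1, so the flow is subcritical.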